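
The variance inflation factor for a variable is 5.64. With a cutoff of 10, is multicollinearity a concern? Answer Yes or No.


Compare VIF = 5.64 to the threshold of 10.
5.64 < 10, so the answer is No.

No


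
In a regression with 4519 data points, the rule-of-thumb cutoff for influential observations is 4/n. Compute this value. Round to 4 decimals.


The threshold is 4/n.
4/4519 = 0.0009.

0.0009


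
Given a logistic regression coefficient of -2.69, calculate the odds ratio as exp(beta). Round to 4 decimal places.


The odds ratio is computed as:
OR = e^(-2.69) = 0.0679.

0.0679


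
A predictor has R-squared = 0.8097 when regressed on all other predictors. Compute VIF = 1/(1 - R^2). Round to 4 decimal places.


VIF = 1 / (1 - 0.8097).
= 1 / 0.1903 = 5.2549.

5.2549


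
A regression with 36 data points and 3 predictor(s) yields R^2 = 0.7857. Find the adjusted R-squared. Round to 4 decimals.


Plug in: Adj R^2 = 1 - (1 - 0.7857) * 35/32.
= 1 - 0.2143 * 35/32
= 1 - 7.5005 / 32
= 1 - 0.2344 = 0.7656.

0.7656


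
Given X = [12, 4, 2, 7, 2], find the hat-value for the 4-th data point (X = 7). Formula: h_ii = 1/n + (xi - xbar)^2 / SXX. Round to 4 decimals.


Compute xbar = 5.4000 with n = 5 observations.
SXX = 71.2000.
Leverage = 1/5 + (7 - 5.4000)^2/71.2000 = 0.2360.

0.2360


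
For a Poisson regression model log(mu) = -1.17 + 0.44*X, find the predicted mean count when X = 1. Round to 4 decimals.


eta = -1.17 + 0.44 * 1 = -0.7300.
mu = exp(-0.7300) = 0.4819.

0.4819


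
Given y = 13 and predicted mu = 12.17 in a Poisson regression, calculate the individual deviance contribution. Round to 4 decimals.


y/mu = 13/12.17 = 1.068200 (approx.), and ln(13/12.17) = 0.065975.
y * ln(y/mu) = 13 * 0.065975 = 0.857675.
y - mu = 0.83.
D = 2 * (0.857675 - 0.83) = 0.055350, which rounds to 0.0554.

0.0554


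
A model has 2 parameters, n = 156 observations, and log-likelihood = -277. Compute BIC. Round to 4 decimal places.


ln(156) = 5.049856.
k * ln(n) = 2 * 5.049856 = 10.099712.
-2L = 554.
BIC = 10.099712 + 554 = 564.099712, which rounds to 564.0997.

564.0997


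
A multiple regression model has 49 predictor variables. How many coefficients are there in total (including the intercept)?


Total coefficients = number of predictors + 1 (for the intercept).
= 49 + 1 = 50.

50


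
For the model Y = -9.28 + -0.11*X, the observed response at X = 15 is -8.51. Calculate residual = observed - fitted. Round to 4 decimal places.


Fitted value at X = 15 is yhat = -9.28 + -0.11*15 = -10.9300.
Residual = -8.51 - -10.9300 = 2.4200.

2.4200


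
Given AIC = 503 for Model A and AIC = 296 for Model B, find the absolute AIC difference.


|AIC_A - AIC_B| = |503 - 296| = 207.
Model B is preferred (lower AIC).

207


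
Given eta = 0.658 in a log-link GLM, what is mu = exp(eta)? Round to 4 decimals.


The inverse log link gives:
mu = exp(0.658) = 1.9309.

1.9309


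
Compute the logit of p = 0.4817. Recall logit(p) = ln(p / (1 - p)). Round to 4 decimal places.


Compute the odds: 0.4817/0.5183 = 0.9294.
Take the natural log: ln(0.9294) = -0.0732.

-0.0732


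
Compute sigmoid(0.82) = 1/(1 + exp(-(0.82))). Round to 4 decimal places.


exp(-0.8200) = 0.4404.
1 + exp(-z) = 1.4404.
sigmoid = 1/1.4404 = 0.6942.

0.6942


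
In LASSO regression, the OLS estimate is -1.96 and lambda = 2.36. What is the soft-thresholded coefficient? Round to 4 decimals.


Absolute value: |-1.96| = 1.96.
Compare to lambda = 2.36.
Since |beta| <= lambda, the coefficient is set to 0.

0.0000


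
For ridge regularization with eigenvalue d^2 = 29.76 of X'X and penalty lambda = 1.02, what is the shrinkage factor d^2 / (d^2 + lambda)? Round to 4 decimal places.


Compute the denominator: 29.76 + 1.02 = 30.7800.
Shrinkage factor = 29.76 / 30.7800 = 0.9669.

0.9669


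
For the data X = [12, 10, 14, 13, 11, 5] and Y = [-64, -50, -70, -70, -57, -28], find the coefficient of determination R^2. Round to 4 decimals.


The fitted line is Y = -2.6885 + -4.9672*X.
SSres = 21.2787, SStot = 1275.5000.
R^2 = 1 - SSres/SStot = 0.9833.

0.9833


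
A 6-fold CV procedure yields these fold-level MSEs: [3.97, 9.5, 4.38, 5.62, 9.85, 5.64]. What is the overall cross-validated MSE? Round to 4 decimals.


Total MSE across folds = 38.9600.
CV-MSE = 38.9600/6 = 6.4933.

6.4933


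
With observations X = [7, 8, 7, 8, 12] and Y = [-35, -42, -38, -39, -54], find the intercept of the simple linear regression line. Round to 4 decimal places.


First find the slope: b1 = -3.4767.
Means: xbar = 8.4000, ybar = -41.6000.
b0 = ybar - b1 * xbar = -41.6000 - -3.4767 * 8.4000 = -12.3953.

-12.3953


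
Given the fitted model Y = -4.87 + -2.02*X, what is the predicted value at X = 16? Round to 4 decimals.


Substitute X = 16 into the equation:
Y = -4.87 + -2.02 * 16 = -4.87 + -32.3200 = -37.1900.

-37.1900


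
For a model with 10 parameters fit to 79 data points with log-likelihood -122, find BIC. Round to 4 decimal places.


Compute k*ln(n) = 10*ln(79) = 10*4.369448 = 43.694480.
Then -2*loglik = 244.
BIC = 43.694480 + 244 = 287.694480, which rounds to 287.6945.

287.6945


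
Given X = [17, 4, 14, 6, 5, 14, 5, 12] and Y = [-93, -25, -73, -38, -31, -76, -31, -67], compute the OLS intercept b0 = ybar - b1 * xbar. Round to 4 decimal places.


Compute b1 = -5.0128 from the OLS formula.
With xbar = 9.6250 and ybar = -54.2500, the intercept is:
b0 = -54.2500 - -5.0128 * 9.6250 = -6.0020.

-6.0020


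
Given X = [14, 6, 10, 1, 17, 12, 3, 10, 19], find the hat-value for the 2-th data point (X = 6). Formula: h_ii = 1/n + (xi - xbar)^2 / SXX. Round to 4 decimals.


Mean of X: xbar = 10.2222.
SXX = 295.5556.
For X = 6: h = 1/9 + (6 - 10.2222)^2/295.5556 = 0.1714.

0.1714


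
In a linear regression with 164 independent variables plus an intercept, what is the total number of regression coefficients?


Total coefficients = number of predictors + 1 (for the intercept).
= 164 + 1 = 165.

165


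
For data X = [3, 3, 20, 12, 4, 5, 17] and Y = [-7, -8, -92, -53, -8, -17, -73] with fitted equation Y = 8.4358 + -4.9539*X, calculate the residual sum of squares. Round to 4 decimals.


Compute predicted values, then residuals = yi - yhat_i.
Residuals: [-0.5741, -1.5741, -1.3578, -1.9890, 3.3798, -0.6663, 2.7805].
SSres = sum(residual^2) = 28.2053.

28.2053


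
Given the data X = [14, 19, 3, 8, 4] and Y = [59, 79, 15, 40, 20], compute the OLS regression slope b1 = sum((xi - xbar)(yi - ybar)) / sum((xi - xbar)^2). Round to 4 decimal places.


Calculate xbar = 9.6000, ybar = 42.6000.
S_xx = 185.2000, S_xy = 727.2000.
Using b1 = S_xy / S_xx = 727.2000 / 185.2000, we get b1 = 3.9266.

3.9266


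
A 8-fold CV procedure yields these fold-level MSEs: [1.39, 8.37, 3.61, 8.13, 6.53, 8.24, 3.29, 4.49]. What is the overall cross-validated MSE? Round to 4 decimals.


Add all fold MSEs: 44.0500.
Divide by k = 8: 44.0500/8 = 5.5063.

5.5063


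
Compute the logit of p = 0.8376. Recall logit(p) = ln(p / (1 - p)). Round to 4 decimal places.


The odds are p/(1-p) = 0.8376 / 0.1624 = 5.1576.
logit(p) = ln(5.1576) = 1.6405.

1.6405


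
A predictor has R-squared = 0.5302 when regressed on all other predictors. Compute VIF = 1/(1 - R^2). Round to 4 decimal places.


Using VIF = 1/(1 - R^2_j):
1 - 0.5302 = 0.4698.
VIF = 2.1286.

2.1286


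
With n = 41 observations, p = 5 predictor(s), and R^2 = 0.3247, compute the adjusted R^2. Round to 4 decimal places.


Using the formula:
(1 - 0.3247) = 0.6753.
Multiply by 40/35: 0.6753 * 40 = 27.0120, then 27.0120 / 35 = 0.7718.
Adj R^2 = 1 - 0.7718 = 0.2282.

0.2282


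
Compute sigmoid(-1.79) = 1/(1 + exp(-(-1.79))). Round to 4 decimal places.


First, exp(1.7900) = 5.9895.
Then sigma(z) = 1/(1 + 5.9895) = 0.1431.

0.1431


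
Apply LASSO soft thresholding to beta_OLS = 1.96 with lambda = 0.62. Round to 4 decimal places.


Check: |1.96| = 1.96 vs lambda = 0.62.
Since |beta| > lambda, coefficient = sign(beta)*(|beta| - lambda) = 1.3400.
Soft-thresholded coefficient = 1.3400.

1.3400


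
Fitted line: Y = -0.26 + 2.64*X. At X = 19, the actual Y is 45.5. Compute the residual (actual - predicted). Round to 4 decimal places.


Predicted = -0.26 + 2.64 * 19 = 49.9000.
Residual = 45.5 - 49.9000 = -4.4000.

-4.4000


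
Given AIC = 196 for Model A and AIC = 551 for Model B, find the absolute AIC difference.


|AIC_A - AIC_B| = |196 - 551| = 355.
Model A is preferred (lower AIC).

355


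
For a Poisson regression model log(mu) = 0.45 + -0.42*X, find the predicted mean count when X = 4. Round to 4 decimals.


eta = 0.45 + -0.42 * 4 = -1.2300.
mu = exp(-1.2300) = 0.2923.

0.2923


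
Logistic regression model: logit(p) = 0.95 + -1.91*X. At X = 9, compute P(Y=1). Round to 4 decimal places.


Linear predictor: z = 0.95 + -1.91 * 9 = -16.2400.
P = 1/(1 + exp(16.2400)) = 1/(1 + 11296460.4489) = 0.0000.

0.0000


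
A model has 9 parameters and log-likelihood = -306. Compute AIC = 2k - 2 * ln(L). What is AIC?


AIC = 2k - 2*loglik = 2(9) - 2(-306).
= 18 + 612 = 630.

630


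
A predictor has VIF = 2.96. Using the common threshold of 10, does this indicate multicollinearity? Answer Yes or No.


The threshold is 10.
VIF = 2.96 is < 10.
Multicollinearity indication: No.

No


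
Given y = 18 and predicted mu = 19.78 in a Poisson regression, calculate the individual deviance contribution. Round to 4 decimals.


First: ln(18/19.78) = -0.094300.
Then: 18 * -0.094300 = -1.697400.
y - mu = 18 - 19.78 = -1.78.
D = 2(-1.697400 - -1.78) = 0.165200, which rounds to 0.1652.

0.1652


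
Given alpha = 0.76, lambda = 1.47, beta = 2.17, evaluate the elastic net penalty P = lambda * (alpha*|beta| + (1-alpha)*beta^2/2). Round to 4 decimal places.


L1 component = 0.76 * |2.17| = 1.6492.
L2 component = 0.24 * 2.17^2 / 2 = 0.5651.
Penalty = 1.47 * (1.6492 + 0.5651) = 1.47 * 2.2143 = 3.2550.

3.2550


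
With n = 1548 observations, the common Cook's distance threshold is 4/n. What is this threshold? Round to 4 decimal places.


Cook's distance cutoff = 4/n = 4/1548.
= 0.0026.

0.0026


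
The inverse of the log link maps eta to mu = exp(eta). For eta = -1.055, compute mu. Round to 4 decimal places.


mu = exp(eta) = exp(-1.055).
= 0.3482.

0.3482


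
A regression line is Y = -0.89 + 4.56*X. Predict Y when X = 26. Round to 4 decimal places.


Substitute X = 26 into the equation:
Y = -0.89 + 4.56 * 26 = -0.89 + 118.5600 = 117.6700.

117.6700


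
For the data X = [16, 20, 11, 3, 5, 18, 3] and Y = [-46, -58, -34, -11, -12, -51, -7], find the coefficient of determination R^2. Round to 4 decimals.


Fit the OLS line: b0 = 0.1864, b1 = -2.8987.
SSres = 20.1595.
SStot = 2699.4286.
R^2 = 1 - 20.1595/2699.4286 = 0.9925.

0.9925


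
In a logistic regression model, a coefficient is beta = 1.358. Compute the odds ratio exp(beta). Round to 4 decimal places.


exp(1.358) = 3.8884.
So the odds ratio is 3.8884.

3.8884


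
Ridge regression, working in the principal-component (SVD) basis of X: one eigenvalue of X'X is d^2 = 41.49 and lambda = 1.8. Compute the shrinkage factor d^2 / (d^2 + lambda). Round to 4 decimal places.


Compute the denominator: 41.49 + 1.8 = 43.2900.
Shrinkage factor = 41.49 / 43.2900 = 0.9584.

0.9584


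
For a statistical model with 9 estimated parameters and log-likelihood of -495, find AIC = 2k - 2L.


AIC = 2k - 2*loglik = 2(9) - 2(-495).
= 18 + 990 = 1008.

1008


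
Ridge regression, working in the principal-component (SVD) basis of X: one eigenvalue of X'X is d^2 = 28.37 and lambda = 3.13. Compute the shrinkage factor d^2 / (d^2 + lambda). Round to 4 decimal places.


Compute the denominator: 28.37 + 3.13 = 31.5000.
Shrinkage factor = 28.37 / 31.5000 = 0.9006.

0.9006


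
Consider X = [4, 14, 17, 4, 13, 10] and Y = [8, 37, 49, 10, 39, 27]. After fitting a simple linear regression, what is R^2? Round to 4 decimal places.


Fit the OLS line: b0 = -3.1881, b1 = 3.0505.
SSres = 14.9633.
SStot = 1367.3333.
R^2 = 1 - 14.9633/1367.3333 = 0.9891.

0.9891


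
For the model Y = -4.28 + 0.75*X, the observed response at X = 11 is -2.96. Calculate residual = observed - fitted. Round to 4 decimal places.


Compute yhat = -4.28 + (0.75)(11) = 3.9700.
Residual = actual - predicted = -2.96 - 3.9700 = -6.9300.

-6.9300


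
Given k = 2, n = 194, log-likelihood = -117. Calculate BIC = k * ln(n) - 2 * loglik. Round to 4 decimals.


Compute k*ln(n) = 2*ln(194) = 2*5.267858 = 10.535716.
Then -2*loglik = 234.
BIC = 10.535716 + 234 = 244.535716, which rounds to 244.5357.

244.5357


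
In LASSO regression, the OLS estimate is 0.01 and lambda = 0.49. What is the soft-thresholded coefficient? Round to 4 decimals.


|beta_OLS| = 0.01.
lambda = 0.49.
Since |beta| <= lambda, the coefficient is set to 0.
Result = 0.0000.

0.0000


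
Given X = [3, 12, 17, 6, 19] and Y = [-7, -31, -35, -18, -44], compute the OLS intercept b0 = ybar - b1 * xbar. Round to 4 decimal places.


First find the slope: b1 = -2.0772.
Means: xbar = 11.4000, ybar = -27.0000.
b0 = ybar - b1 * xbar = -27.0000 - -2.0772 * 11.4000 = -3.3203.

-3.3203


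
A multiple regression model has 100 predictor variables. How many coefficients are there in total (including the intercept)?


Total coefficients = number of predictors + 1 (for the intercept).
= 100 + 1 = 101.

101


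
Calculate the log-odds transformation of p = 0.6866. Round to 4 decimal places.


Compute the odds: 0.6866/0.3134 = 2.1908.
Take the natural log: ln(2.1908) = 0.7843.

0.7843


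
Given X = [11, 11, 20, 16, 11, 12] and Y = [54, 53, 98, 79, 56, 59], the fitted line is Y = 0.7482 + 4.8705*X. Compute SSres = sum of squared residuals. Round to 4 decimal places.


For each point, residual = actual - predicted.
Residuals: [-0.3237, -1.3237, -0.1582, 0.3238, 1.6763, -0.1942].
Sum of squared residuals = 4.8345.

4.8345


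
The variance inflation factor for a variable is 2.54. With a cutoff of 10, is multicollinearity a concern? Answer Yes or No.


Compare VIF = 2.54 to the threshold of 10.
2.54 < 10, so the answer is No.

No


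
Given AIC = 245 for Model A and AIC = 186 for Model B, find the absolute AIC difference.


Compute |245 - 186| = 59.
Model B has the smaller AIC.

59


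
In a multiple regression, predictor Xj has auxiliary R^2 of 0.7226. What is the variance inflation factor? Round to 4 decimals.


VIF = 1 / (1 - 0.7226).
= 1 / 0.2774 = 3.6049.

3.6049


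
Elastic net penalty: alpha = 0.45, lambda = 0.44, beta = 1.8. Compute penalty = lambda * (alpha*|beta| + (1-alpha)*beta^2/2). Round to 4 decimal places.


Compute:
L1 = 0.45 * 1.8 = 0.8100.
L2 = 0.55 * 1.8^2 / 2 = 0.8910.
Penalty = 0.44 * (0.8100 + 0.8910) = 0.7484.

0.7484


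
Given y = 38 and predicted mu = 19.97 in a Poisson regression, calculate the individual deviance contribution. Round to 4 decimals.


Compute y*ln(y/mu) = 38*ln(38/19.97) = 38*0.643355 = 24.447490.
y - mu = 18.03.
D = 2*(24.447490 - (18.03)) = 12.834980, which rounds to 12.8350.

12.8350


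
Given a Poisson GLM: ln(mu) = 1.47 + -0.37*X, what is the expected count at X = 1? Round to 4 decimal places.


eta = 1.47 + -0.37 * 1 = 1.1000.
mu = exp(1.1000) = 3.0042.

3.0042


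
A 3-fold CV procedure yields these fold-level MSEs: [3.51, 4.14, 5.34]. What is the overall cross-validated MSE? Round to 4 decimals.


Total MSE across folds = 12.9900.
CV-MSE = 12.9900/3 = 4.3300.

4.3300


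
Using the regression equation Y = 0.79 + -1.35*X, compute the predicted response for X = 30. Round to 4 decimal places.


Substitute X = 30 into the equation:
Y = 0.79 + -1.35 * 30 = 0.79 + -40.5000 = -39.7100.

-39.7100


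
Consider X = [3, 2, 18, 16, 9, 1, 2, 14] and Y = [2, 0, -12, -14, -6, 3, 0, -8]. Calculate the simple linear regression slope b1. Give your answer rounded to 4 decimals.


First compute the means: xbar = 8.1250, ybar = -4.3750.
Then S_xx = sum((xi - xbar)^2) = 346.8750.
S_xy = sum((xi - xbar)(yi - ybar)) = -312.6250.
b1 = S_xy / S_xx = -312.6250 / 346.8750 = -0.9013.

-0.9013


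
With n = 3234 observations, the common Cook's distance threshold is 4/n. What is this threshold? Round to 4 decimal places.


Using the rule of thumb:
Threshold = 4 / 3234 = 0.0012.

0.0012


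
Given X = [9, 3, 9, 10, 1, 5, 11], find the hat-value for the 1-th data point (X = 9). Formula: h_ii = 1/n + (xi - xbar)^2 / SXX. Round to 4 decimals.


Compute xbar = 6.8571 with n = 7 observations.
SXX = 88.8571.
Leverage = 1/7 + (9 - 6.8571)^2/88.8571 = 0.1945.

0.1945


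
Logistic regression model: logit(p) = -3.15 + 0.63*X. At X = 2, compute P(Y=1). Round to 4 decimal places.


Compute z = -3.15 + (0.63)(2) = -1.8900.
exp(-z) = 6.6194.
P = 1/(1 + 6.6194) = 0.1312.

0.1312


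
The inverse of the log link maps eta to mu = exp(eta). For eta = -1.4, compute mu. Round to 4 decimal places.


mu = exp(eta) = exp(-1.4).
= 0.2466.

0.2466


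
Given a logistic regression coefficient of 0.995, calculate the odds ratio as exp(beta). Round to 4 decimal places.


The odds ratio is computed as:
OR = e^(0.995) = 2.7047.

2.7047


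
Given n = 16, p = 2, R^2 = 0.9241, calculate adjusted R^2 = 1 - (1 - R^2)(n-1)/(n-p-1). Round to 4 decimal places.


Adjusted R^2 = 1 - (1 - R^2) * (n-1)/(n-p-1).
(1 - R^2) = 0.0759.
(n-1)/(n-p-1) = 15/13.
(1 - R^2) * (n-1) = 0.0759 * 15 = 1.1385.
Divide by (n-p-1): 1.1385 / 13 = 0.0876.
Adj R^2 = 1 - 0.0876 = 0.9124.

0.9124


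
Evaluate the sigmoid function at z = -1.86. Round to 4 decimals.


exp(1.8600) = 6.4237.
1 + exp(-z) = 7.4237.
sigmoid = 1/7.4237 = 0.1347.

0.1347


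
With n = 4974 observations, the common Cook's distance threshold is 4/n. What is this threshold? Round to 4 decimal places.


Cook's distance cutoff = 4/n = 4/4974.
= 0.0008.

0.0008


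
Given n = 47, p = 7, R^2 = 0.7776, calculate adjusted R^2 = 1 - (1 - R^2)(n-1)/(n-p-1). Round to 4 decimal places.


Plug in: Adj R^2 = 1 - (1 - 0.7776) * 46/39.
= 1 - 0.2224 * 46/39
= 1 - 10.2304 / 39
= 1 - 0.2623 = 0.7377.

0.7377


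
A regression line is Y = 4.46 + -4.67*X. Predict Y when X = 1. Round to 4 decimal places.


Plug X = 1 into Y = 4.46 + -4.67*X:
Y = 4.46 + -4.6700 = -0.2100.

-0.2100


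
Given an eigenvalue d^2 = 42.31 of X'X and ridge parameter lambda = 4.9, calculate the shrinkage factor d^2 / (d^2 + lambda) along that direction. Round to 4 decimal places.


Compute the denominator: 42.31 + 4.9 = 47.2100.
Shrinkage factor = 42.31 / 47.2100 = 0.8962.

0.8962


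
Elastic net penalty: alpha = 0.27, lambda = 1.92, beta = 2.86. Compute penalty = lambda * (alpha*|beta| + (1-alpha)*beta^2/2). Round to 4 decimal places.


L1 component = 0.27 * |2.86| = 0.7722.
L2 component = 0.73 * 2.86^2 / 2 = 2.9856.
Penalty = 1.92 * (0.7722 + 2.9856) = 1.92 * 3.7578 = 7.2149.

7.2149


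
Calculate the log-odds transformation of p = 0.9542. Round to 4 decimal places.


Compute the odds: 0.9542/0.0458 = 20.8341.
Take the natural log: ln(20.8341) = 3.0366.

3.0366


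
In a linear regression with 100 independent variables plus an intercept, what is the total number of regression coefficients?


Each predictor gets one coefficient, plus one intercept.
Total parameters = 100 + 1 = 101.

101


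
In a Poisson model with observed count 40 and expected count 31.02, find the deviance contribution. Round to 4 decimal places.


y/mu = 40/31.02 = 1.289491 (approx.), and ln(40/31.02) = 0.254247.
y * ln(y/mu) = 40 * 0.254247 = 10.169880.
y - mu = 8.98.
D = 2 * (10.169880 - 8.98) = 2.379760, which rounds to 2.3798.

2.3798


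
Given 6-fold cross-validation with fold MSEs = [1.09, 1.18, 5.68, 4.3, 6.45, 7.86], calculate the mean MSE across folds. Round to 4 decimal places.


Sum of fold MSEs = 26.5600.
Average = 26.5600 / 6 = 4.4267.

4.4267


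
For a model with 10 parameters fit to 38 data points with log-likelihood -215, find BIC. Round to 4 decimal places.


ln(38) = 3.637586.
k * ln(n) = 10 * 3.637586 = 36.375860.
-2L = 430.
BIC = 36.375860 + 430 = 466.375860, which rounds to 466.3759.

466.3759


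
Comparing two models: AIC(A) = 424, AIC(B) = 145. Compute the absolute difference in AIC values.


Absolute difference = |424 - 145| = 279.
The model with lower AIC (B) is preferred.

279


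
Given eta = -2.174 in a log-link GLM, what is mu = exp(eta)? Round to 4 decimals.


Apply the inverse link:
mu = e^-2.174 = 0.1137.

0.1137


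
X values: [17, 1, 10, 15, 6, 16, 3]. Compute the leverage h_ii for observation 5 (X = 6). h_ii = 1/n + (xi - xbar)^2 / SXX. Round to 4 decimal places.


n = 7, xbar = 9.7143.
SXX = sum((xi - xbar)^2) = 255.4286.
h = 1/7 + (6 - 9.7143)^2 / 255.4286 = 0.1969.

0.1969


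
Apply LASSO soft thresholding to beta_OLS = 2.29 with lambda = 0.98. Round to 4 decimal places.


Check: |2.29| = 2.29 vs lambda = 0.98.
Since |beta| > lambda, coefficient = sign(beta)*(|beta| - lambda) = 1.3100.
Soft-thresholded coefficient = 1.3100.

1.3100


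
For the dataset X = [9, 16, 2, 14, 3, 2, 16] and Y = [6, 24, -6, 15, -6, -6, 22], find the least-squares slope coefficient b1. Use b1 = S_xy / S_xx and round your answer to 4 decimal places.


Calculate xbar = 8.8571, ybar = 7.0000.
S_xx = 256.8571, S_xy = 524.0000.
Using b1 = S_xy / S_xx = 524.0000 / 256.8571, we get b1 = 2.0400.

2.0400


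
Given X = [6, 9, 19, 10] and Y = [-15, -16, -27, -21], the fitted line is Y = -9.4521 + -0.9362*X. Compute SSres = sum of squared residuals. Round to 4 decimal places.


Predicted values from Y = -9.4521 + -0.9362*X.
Residuals: [0.0693, 1.8779, 0.2399, -2.1859].
SSres = 8.3670.

8.3670


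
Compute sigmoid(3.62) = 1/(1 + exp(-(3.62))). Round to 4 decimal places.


First, exp(-3.6200) = 0.0268.
Then sigma(z) = 1/(1 + 0.0268) = 0.9739.

0.9739


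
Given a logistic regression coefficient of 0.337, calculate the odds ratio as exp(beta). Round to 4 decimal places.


The odds ratio is computed as:
OR = e^(0.337) = 1.4007.

1.4007


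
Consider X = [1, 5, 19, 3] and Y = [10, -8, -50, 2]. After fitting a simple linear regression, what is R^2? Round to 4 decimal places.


Fit the OLS line: b0 = 11.3200, b1 = -3.2600.
SSres = 13.4800.
SStot = 2139.0000.
R^2 = 1 - 13.4800/2139.0000 = 0.9937.

0.9937


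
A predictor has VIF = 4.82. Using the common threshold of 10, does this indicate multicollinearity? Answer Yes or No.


Compare VIF = 4.82 to the threshold of 10.
4.82 < 10, so the answer is No.

No


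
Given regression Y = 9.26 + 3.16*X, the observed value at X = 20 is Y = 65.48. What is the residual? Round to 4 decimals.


Predicted = 9.26 + 3.16 * 20 = 72.4600.
Residual = 65.48 - 72.4600 = -6.9800.

-6.9800


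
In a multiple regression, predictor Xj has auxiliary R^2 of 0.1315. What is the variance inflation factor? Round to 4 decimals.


Denominator: 1 - 0.1315 = 0.8685.
VIF = 1 / 0.8685 = 1.1514.

1.1514


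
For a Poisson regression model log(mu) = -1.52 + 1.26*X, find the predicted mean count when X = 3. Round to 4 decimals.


Linear predictor: eta = -1.52 + (1.26)(3) = 2.2600.
Expected count: mu = exp(2.2600) = 9.5831.

9.5831


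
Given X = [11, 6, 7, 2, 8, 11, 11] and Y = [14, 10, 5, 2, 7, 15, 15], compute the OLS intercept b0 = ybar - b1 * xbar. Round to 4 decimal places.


Compute b1 = 1.3971 from the OLS formula.
With xbar = 8.0000 and ybar = 9.7143, the intercept is:
b0 = 9.7143 - 1.3971 * 8.0000 = -1.4622.

-1.4622


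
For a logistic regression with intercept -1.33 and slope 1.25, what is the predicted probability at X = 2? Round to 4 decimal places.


Linear predictor: z = -1.33 + 1.25 * 2 = 1.1700.
P = 1/(1 + exp(-1.1700)) = 1/(1 + 0.3104) = 0.7631.

0.7631


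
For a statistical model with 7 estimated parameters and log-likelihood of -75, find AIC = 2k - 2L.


AIC = 2k - 2*loglik = 2(7) - 2(-75).
= 14 + 150 = 164.

164


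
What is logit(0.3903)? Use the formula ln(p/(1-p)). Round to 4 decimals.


The odds are p/(1-p) = 0.3903 / 0.6097 = 0.6402.
logit(p) = ln(0.6402) = -0.4461.

-0.4461


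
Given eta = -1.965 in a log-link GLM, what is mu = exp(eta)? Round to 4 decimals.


Apply the inverse link:
mu = e^-1.965 = 0.1402.

0.1402


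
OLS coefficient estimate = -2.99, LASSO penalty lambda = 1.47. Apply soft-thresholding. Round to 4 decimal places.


Absolute value: |-2.99| = 2.99.
Compare to lambda = 1.47.
Since |beta| > lambda, coefficient = sign(beta)*(|beta| - lambda) = -1.5200.

-1.5200


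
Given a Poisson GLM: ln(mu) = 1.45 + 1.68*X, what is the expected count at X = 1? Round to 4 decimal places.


Compute eta = 1.45 + 1.68 * 1 = 3.1300.
Apply inverse link: mu = e^3.1300 = 22.8740.

22.8740


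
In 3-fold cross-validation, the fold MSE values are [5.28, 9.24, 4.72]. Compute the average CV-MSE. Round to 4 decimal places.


Sum of fold MSEs = 19.2400.
Average = 19.2400 / 3 = 6.4133.

6.4133


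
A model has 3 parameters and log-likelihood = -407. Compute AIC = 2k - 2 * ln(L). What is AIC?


AIC = 2*3 - 2*(-407).
= 6 + 814 = 820.

820


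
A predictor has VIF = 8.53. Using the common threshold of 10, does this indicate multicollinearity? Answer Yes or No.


Compare VIF = 8.53 to the threshold of 10.
8.53 < 10, so the answer is No.

No


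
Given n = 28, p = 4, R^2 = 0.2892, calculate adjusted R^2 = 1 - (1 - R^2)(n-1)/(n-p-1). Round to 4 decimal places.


Plug in: Adj R^2 = 1 - (1 - 0.2892) * 27/23.
= 1 - 0.7108 * 27/23
= 1 - 19.1916 / 23
= 1 - 0.8344 = 0.1656.

0.1656


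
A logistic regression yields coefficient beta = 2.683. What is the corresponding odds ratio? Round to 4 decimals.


Odds ratio = exp(beta) = exp(2.683).
= 14.6289.

14.6289


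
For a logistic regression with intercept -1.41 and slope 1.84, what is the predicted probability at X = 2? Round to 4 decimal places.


Linear predictor: z = -1.41 + 1.84 * 2 = 2.2700.
P = 1/(1 + exp(-2.2700)) = 1/(1 + 0.1033) = 0.9064.

0.9064


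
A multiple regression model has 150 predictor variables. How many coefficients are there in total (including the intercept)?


Including the intercept, the model has 150 predictor coefficients + 1 intercept.
Total = 151.

151


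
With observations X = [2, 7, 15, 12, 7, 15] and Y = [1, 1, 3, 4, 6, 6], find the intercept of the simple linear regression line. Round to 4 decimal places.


Compute b1 = 0.2291 from the OLS formula.
With xbar = 9.6667 and ybar = 3.5000, the intercept is:
b0 = 3.5000 - 0.2291 * 9.6667 = 1.2857.

1.2857


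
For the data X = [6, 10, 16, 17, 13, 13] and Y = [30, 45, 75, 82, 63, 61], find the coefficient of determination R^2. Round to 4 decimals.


Fit the OLS line: b0 = 0.1309, b1 = 4.7362.
SSres = 13.1616.
SStot = 1841.3333.
R^2 = 1 - 13.1616/1841.3333 = 0.9929.

0.9929


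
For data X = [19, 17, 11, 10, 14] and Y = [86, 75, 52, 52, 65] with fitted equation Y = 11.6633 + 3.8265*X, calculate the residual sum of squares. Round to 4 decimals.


For each point, residual = actual - predicted.
Residuals: [1.6332, -1.7138, -1.7548, 2.0717, -0.2343].
Sum of squared residuals = 13.0306.

13.0306


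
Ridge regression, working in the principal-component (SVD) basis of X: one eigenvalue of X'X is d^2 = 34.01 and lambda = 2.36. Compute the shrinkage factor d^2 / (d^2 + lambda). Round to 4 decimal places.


d^2 + lambda = 34.01 + 2.36 = 36.3700.
Shrinkage factor = 34.01/36.3700 = 0.9351.

0.9351


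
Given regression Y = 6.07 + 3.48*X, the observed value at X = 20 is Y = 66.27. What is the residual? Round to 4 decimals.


Compute yhat = 6.07 + (3.48)(20) = 75.6700.
Residual = actual - predicted = 66.27 - 75.6700 = -9.4000.

-9.4000


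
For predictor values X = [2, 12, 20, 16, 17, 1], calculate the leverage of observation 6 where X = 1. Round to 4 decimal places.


Mean of X: xbar = 11.3333.
SXX = 323.3333.
For X = 1: h = 1/6 + (1 - 11.3333)^2/323.3333 = 0.4969.

0.4969


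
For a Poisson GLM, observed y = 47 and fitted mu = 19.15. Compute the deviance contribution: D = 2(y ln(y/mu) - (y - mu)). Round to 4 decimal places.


Compute y*ln(y/mu) = 47*ln(47/19.15) = 47*0.897845 = 42.198715.
y - mu = 27.85.
D = 2*(42.198715 - (27.85)) = 28.697430, which rounds to 28.6974.

28.6974


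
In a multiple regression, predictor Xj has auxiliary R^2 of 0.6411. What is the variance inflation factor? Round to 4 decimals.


Using VIF = 1/(1 - R^2_j):
1 - 0.6411 = 0.3589.
VIF = 2.7863.

2.7863


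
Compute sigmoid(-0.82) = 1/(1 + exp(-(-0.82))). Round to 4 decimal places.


Compute exp(0.8200) = 2.2705.
Sigmoid = 1 / (1 + 2.2705) = 1 / 3.2705 = 0.3058.

0.3058


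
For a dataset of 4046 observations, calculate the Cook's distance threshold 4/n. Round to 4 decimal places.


The threshold is 4/n.
4/4046 = 0.0010.

0.0010


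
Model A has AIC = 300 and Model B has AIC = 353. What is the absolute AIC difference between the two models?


|AIC_A - AIC_B| = |300 - 353| = 53.
Model A is preferred (lower AIC).

53


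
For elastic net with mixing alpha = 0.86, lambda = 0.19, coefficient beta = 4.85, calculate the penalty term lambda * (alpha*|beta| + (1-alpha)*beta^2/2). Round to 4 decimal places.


Compute:
L1 = 0.86 * 4.85 = 4.1710.
L2 = 0.14 * 4.85^2 / 2 = 1.6466.
Penalty = 0.19 * (4.1710 + 1.6466) = 1.1053.

1.1053


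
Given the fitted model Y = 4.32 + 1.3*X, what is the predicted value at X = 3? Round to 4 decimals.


Substitute X = 3 into the equation:
Y = 4.32 + 1.3 * 3 = 4.32 + 3.9000 = 8.2200.

8.2200


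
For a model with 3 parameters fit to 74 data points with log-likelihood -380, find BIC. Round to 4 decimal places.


ln(74) = 4.304065.
k * ln(n) = 3 * 4.304065 = 12.912195.
-2L = 760.
BIC = 12.912195 + 760 = 772.912195, which rounds to 772.9122.

772.9122


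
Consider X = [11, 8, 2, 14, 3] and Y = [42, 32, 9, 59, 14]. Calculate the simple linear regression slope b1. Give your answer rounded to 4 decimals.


The sample means are xbar = 7.6000 and ybar = 31.2000.
Compute S_xx = 105.2000 and S_xy = 418.4000.
Slope b1 = S_xy / S_xx = 418.4000 / 105.2000 = 3.9772.

3.9772


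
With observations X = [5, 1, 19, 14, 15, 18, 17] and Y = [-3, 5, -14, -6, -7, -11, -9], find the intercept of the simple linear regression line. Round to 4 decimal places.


The slope is b1 = -0.8425.
Sample means are xbar = 12.7143 and ybar = -6.4286.
Intercept: b0 = -6.4286 - (-0.8425)(12.7143) = 4.2838.

4.2838


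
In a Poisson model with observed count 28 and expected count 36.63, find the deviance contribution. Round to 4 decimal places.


Compute y*ln(y/mu) = 28*ln(28/36.63) = 28*-0.268663 = -7.522564.
y - mu = -8.63.
D = 2*(-7.522564 - (-8.63)) = 2.214872, which rounds to 2.2149.

2.2149


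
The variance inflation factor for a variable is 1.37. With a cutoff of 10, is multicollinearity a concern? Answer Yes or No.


Compare VIF = 1.37 to the threshold of 10.
1.37 < 10, so the answer is No.

No


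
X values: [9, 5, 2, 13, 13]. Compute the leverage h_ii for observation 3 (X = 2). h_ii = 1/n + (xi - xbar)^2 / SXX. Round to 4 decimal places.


Compute xbar = 8.4000 with n = 5 observations.
SXX = 95.2000.
Leverage = 1/5 + (2 - 8.4000)^2/95.2000 = 0.6303.

0.6303


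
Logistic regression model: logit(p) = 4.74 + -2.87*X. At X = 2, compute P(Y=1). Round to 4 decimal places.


z = 4.74 + -2.87 * 2 = -1.0000.
Sigmoid: P = 1 / (1 + exp(1.0000)) = 0.2689.

0.2689


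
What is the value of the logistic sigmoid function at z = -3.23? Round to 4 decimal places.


First, exp(3.2300) = 25.2797.
Then sigma(z) = 1/(1 + 25.2797) = 0.0381.

0.0381


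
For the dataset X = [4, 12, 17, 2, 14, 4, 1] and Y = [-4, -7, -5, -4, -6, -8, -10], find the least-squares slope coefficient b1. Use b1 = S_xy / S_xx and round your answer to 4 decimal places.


The sample means are xbar = 7.7143 and ybar = -6.2857.
Compute S_xx = 249.4286 and S_xy = 20.4286.
Slope b1 = S_xy / S_xx = 20.4286 / 249.4286 = 0.0819.

0.0819


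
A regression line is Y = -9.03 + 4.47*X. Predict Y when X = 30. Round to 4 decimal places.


Plug X = 30 into Y = -9.03 + 4.47*X:
Y = -9.03 + 134.1000 = 125.0700.

125.0700


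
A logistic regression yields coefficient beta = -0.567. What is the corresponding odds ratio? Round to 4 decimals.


Odds ratio = exp(beta) = exp(-0.567).
= 0.5672.

0.5672


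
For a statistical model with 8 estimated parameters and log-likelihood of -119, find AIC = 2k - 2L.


Compute:
2k = 2*8 = 16.
-2*loglik = -2*(-119) = 238.
AIC = 16 + 238 = 254.

254


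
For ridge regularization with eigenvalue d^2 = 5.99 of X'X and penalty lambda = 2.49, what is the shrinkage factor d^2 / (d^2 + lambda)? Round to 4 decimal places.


d^2 + lambda = 5.99 + 2.49 = 8.4800.
Shrinkage factor = 5.99/8.4800 = 0.7064.

0.7064


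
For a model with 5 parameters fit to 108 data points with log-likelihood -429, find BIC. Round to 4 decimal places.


Compute k*ln(n) = 5*ln(108) = 5*4.682131 = 23.410655.
Then -2*loglik = 858.
BIC = 23.410655 + 858 = 881.410655, which rounds to 881.4107.

881.4107


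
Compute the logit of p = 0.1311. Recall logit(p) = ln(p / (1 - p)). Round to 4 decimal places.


The odds are p/(1-p) = 0.1311 / 0.8689 = 0.1509.
logit(p) = ln(0.1509) = -1.8913.

-1.8913


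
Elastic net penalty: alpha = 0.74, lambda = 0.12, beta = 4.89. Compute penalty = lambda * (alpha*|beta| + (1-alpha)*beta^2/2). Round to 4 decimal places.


L1 component = 0.74 * |4.89| = 3.6186.
L2 component = 0.26 * 4.89^2 / 2 = 3.1086.
Penalty = 0.12 * (3.6186 + 3.1086) = 0.12 * 6.7272 = 0.8073.

0.8073


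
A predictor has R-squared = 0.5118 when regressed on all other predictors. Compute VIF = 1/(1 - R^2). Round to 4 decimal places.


Using VIF = 1/(1 - R^2_j):
1 - 0.5118 = 0.4882.
VIF = 2.0483.

2.0483


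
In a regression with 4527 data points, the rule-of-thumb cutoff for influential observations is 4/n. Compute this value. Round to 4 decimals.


Cook's distance cutoff = 4/n = 4/4527.
= 0.0009.

0.0009


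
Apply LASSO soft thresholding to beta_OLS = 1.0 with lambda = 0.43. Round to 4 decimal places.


|beta_OLS| = 1.0.
lambda = 0.43.
Since |beta| > lambda, coefficient = sign(beta)*(|beta| - lambda) = 0.5700.
Result = 0.5700.

0.5700


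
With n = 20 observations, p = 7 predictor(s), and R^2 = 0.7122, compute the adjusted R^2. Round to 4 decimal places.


Using the formula:
(1 - 0.7122) = 0.2878.
Multiply by 19/12: 0.2878 * 19 = 5.4682, then 5.4682 / 12 = 0.4557.
Adj R^2 = 1 - 0.4557 = 0.5443.

0.5443


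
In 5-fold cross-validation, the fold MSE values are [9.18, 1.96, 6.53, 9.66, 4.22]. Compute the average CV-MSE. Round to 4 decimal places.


Sum of fold MSEs = 31.5500.
Average = 31.5500 / 5 = 6.3100.

6.3100


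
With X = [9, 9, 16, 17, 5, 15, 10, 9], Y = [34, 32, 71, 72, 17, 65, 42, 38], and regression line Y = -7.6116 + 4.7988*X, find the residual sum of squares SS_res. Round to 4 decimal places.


Compute predicted values, then residuals = yi - yhat_i.
Residuals: [-1.5776, -3.5776, 1.8308, -1.9680, 0.6176, 0.6296, 1.6236, 2.4224].
SSres = sum(residual^2) = 31.7948.

31.7948


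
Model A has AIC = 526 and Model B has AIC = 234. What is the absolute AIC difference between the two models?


|AIC_A - AIC_B| = |526 - 234| = 292.
Model B is preferred (lower AIC).

292


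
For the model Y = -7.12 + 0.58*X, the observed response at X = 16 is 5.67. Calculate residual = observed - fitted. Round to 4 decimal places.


Predicted = -7.12 + 0.58 * 16 = 2.1600.
Residual = 5.67 - 2.1600 = 3.5100.

3.5100


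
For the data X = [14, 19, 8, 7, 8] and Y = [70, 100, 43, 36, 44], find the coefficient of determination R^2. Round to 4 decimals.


After computing the OLS fit (b0=1.2996, b1=5.1161):
SSres = 15.7603, SStot = 2811.2000.
R^2 = 1 - 15.7603/2811.2000 = 0.9944.

0.9944


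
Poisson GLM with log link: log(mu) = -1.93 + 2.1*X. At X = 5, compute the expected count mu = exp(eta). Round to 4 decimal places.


Linear predictor: eta = -1.93 + (2.1)(5) = 8.5700.
Expected count: mu = exp(8.5700) = 5271.1298.

5271.1298


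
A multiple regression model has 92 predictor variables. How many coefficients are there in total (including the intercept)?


Including the intercept, the model has 92 predictor coefficients + 1 intercept.
Total = 93.

93


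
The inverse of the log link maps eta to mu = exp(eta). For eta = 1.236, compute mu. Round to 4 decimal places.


mu = exp(eta) = exp(1.236).
= 3.4418.

3.4418


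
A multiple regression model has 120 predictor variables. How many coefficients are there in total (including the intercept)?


Total coefficients = number of predictors + 1 (for the intercept).
= 120 + 1 = 121.

121


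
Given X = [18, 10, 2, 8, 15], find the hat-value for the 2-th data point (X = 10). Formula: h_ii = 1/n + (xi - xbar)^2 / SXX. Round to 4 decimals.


Compute xbar = 10.6000 with n = 5 observations.
SXX = 155.2000.
Leverage = 1/5 + (10 - 10.6000)^2/155.2000 = 0.2023.

0.2023


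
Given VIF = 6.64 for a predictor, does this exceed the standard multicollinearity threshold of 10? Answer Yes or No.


The threshold is 10.
VIF = 6.64 is < 10.
Multicollinearity indication: No.

No


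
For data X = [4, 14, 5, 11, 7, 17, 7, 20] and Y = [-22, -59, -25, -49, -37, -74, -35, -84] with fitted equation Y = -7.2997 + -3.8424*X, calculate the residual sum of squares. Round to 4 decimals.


For each point, residual = actual - predicted.
Residuals: [0.6693, 2.0933, 1.5117, 0.5661, -2.8035, -1.3795, -0.8035, 0.1477].
Sum of squared residuals = 17.8656.

17.8656


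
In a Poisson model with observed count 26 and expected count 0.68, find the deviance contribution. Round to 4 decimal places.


y/mu = 26/0.68 = 38.235294 (approx.), and ln(26/0.68) = 3.643759.
y * ln(y/mu) = 26 * 3.643759 = 94.737734.
y - mu = 25.32.
D = 2 * (94.737734 - 25.32) = 138.835468, which rounds to 138.8355.

138.8355


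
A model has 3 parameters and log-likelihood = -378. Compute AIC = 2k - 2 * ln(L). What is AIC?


AIC = 2*3 - 2*(-378).
= 6 + 756 = 762.

762


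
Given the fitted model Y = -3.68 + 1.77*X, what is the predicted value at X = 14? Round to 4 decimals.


Plug X = 14 into Y = -3.68 + 1.77*X:
Y = -3.68 + 24.7800 = 21.1000.

21.1000


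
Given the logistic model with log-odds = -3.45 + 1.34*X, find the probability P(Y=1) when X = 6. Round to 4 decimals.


Linear predictor: z = -3.45 + 1.34 * 6 = 4.5900.
P = 1/(1 + exp(-4.5900)) = 1/(1 + 0.0102) = 0.9899.

0.9899


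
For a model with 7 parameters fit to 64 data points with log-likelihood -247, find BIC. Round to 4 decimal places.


k * ln(n) = 7 * ln(64) = 7 * 4.158883 = 29.112181.
-2 * loglik = -2 * (-247) = 494.
BIC = 29.112181 + 494 = 523.112181, which rounds to 523.1122.

523.1122


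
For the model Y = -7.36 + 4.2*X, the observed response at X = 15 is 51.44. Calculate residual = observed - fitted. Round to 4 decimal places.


Predicted = -7.36 + 4.2 * 15 = 55.6400.
Residual = 51.44 - 55.6400 = -4.2000.

-4.2000


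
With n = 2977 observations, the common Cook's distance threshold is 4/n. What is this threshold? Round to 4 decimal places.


The threshold is 4/n.
4/2977 = 0.0013.

0.0013


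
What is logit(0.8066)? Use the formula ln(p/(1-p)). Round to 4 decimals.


Compute the odds: 0.8066/0.1934 = 4.1706.
Take the natural log: ln(4.1706) = 1.4281.

1.4281


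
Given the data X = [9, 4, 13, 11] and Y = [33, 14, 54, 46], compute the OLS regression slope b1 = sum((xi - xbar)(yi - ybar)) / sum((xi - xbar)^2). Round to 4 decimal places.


Calculate xbar = 9.2500, ybar = 36.7500.
S_xx = 44.7500, S_xy = 201.2500.
Using b1 = S_xy / S_xx = 201.2500 / 44.7500, we get b1 = 4.4972.

4.4972
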